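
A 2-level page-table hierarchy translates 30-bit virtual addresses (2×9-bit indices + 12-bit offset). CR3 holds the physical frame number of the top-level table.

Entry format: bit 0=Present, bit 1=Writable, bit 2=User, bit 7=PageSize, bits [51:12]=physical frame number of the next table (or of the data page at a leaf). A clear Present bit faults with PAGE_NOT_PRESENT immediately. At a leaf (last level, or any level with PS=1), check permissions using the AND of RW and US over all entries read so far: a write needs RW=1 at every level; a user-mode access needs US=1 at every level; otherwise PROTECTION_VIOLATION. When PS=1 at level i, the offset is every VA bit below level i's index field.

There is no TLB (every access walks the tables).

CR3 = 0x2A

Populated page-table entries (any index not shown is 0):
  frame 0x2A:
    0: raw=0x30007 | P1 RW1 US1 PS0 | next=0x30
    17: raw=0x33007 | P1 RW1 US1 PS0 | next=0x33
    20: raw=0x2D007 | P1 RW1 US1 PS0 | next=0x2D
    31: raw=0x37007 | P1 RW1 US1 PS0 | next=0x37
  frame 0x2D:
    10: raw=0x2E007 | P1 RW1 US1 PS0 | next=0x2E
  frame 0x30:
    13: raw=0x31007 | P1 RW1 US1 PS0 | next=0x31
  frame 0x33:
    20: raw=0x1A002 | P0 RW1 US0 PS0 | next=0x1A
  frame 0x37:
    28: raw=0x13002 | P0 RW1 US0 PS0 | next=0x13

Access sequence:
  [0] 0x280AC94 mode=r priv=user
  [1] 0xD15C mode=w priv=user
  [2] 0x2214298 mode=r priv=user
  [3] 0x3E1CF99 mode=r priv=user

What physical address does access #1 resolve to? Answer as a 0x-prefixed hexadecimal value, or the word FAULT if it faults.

Per-access translation:
#0 VA=0x280AC94 (r,user):
  lvl0: tbl 0x2A, slot 20 ⇒ 0x2D007 (P1/RW1/US1/PS0)
  lvl1: tbl 0x2D, slot 10 ⇒ 0x2E007 (P1/RW1/US1/PS0)
  → PA=0x2EC94  (2 entries read)
#1 VA=0xD15C (w,user):
  lvl0: tbl 0x2A, slot 0 ⇒ 0x30007 (P1/RW1/US1/PS0)
  lvl1: tbl 0x30, slot 13 ⇒ 0x31007 (P1/RW1/US1/PS0)
  → PA=0x3115C  (2 entries read)
#2 VA=0x2214298 (r,user):
  lvl0: tbl 0x2A, slot 17 ⇒ 0x33007 (P1/RW1/US1/PS0)
  lvl1: tbl 0x33, slot 20 ⇒ 0x1A002 (P0/RW1/US0/PS0)
  ✗ PAGE_NOT_PRESENT  [2 reads]
#3 VA=0x3E1CF99 (r,user):
  lvl0: tbl 0x2A, slot 31 ⇒ 0x37007 (P1/RW1/US1/PS0)
  lvl1: tbl 0x37, slot 28 ⇒ 0x13002 (P0/RW1/US0/PS0)
  ✗ PAGE_NOT_PRESENT  [2 reads]

Access #1 PA: 0x3115C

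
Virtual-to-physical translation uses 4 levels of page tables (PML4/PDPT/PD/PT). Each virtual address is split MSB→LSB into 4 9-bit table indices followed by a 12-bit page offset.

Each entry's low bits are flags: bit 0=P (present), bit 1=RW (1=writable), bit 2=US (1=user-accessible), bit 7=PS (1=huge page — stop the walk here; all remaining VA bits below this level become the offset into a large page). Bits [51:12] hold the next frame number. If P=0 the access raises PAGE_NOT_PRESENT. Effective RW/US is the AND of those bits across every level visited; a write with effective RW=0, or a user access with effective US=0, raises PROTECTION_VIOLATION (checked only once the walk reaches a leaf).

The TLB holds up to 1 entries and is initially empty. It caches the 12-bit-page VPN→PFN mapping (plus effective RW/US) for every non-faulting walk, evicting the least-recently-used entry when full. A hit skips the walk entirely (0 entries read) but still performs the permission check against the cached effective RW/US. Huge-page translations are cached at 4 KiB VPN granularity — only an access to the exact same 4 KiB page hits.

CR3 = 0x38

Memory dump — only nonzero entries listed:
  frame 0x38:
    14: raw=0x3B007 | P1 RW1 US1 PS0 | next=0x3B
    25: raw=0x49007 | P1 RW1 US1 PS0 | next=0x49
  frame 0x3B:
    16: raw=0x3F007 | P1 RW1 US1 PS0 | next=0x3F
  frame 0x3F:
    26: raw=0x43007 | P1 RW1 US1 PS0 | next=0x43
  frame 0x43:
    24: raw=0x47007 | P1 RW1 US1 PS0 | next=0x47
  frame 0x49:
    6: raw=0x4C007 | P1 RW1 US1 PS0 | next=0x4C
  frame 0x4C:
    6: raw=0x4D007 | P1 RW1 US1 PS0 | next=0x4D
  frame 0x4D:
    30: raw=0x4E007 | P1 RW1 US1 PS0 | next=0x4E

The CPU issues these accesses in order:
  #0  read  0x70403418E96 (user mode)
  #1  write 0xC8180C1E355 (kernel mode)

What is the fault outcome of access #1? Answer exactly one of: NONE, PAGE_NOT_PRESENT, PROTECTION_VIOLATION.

Per-access translation:
#0 VA=0x70403418E96 (r,user):
  lvl0: tbl 0x38, slot 14 ⇒ 0x3B007 (P1/RW1/US1/PS0)
  lvl1: tbl 0x3B, slot 16 ⇒ 0x3F007 (P1/RW1/US1/PS0)
  lvl2: tbl 0x3F, slot 26 ⇒ 0x43007 (P1/RW1/US1/PS0)
  lvl3: tbl 0x43, slot 24 ⇒ 0x47007 (P1/RW1/US1/PS0)
  → PA=0x47E96  (4 entries read)
#1 VA=0xC8180C1E355 (w,kernel):
  lvl0: tbl 0x38, slot 25 ⇒ 0x49007 (P1/RW1/US1/PS0)
  lvl1: tbl 0x49, slot 6 ⇒ 0x4C007 (P1/RW1/US1/PS0)
  lvl2: tbl 0x4C, slot 6 ⇒ 0x4D007 (P1/RW1/US1/PS0)
  lvl3: tbl 0x4D, slot 30 ⇒ 0x4E007 (P1/RW1/US1/PS0)
  → PA=0x4E355  (4 entries read)

Access #1 fault: NONE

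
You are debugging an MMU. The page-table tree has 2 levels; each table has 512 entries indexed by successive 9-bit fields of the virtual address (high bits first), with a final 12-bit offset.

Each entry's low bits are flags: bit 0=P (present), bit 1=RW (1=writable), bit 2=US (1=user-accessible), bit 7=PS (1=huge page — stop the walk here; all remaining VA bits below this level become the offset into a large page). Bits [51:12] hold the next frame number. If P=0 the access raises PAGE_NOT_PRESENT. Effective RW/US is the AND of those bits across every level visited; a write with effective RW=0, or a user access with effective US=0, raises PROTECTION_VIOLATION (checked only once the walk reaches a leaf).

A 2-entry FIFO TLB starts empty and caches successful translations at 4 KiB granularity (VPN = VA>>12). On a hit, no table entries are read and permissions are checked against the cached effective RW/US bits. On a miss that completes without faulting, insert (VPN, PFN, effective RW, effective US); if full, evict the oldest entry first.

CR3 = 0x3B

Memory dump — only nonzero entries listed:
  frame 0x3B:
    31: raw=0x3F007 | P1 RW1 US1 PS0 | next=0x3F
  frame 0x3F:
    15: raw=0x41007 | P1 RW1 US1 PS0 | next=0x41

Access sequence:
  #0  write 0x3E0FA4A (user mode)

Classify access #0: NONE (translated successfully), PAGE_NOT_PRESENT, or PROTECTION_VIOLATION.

Walk each access:
#0 VA=0x3E0FA4A (w,user):
  L0 @0x3B[31] → 0x3F007  P=1,RW=1,US=1,PS=0
  L1 @0x3F[15] → 0x41007  P=1,RW=1,US=1,PS=0
  ✓ 0x41A4A  — 2 lookups

Access #0 fault: NONE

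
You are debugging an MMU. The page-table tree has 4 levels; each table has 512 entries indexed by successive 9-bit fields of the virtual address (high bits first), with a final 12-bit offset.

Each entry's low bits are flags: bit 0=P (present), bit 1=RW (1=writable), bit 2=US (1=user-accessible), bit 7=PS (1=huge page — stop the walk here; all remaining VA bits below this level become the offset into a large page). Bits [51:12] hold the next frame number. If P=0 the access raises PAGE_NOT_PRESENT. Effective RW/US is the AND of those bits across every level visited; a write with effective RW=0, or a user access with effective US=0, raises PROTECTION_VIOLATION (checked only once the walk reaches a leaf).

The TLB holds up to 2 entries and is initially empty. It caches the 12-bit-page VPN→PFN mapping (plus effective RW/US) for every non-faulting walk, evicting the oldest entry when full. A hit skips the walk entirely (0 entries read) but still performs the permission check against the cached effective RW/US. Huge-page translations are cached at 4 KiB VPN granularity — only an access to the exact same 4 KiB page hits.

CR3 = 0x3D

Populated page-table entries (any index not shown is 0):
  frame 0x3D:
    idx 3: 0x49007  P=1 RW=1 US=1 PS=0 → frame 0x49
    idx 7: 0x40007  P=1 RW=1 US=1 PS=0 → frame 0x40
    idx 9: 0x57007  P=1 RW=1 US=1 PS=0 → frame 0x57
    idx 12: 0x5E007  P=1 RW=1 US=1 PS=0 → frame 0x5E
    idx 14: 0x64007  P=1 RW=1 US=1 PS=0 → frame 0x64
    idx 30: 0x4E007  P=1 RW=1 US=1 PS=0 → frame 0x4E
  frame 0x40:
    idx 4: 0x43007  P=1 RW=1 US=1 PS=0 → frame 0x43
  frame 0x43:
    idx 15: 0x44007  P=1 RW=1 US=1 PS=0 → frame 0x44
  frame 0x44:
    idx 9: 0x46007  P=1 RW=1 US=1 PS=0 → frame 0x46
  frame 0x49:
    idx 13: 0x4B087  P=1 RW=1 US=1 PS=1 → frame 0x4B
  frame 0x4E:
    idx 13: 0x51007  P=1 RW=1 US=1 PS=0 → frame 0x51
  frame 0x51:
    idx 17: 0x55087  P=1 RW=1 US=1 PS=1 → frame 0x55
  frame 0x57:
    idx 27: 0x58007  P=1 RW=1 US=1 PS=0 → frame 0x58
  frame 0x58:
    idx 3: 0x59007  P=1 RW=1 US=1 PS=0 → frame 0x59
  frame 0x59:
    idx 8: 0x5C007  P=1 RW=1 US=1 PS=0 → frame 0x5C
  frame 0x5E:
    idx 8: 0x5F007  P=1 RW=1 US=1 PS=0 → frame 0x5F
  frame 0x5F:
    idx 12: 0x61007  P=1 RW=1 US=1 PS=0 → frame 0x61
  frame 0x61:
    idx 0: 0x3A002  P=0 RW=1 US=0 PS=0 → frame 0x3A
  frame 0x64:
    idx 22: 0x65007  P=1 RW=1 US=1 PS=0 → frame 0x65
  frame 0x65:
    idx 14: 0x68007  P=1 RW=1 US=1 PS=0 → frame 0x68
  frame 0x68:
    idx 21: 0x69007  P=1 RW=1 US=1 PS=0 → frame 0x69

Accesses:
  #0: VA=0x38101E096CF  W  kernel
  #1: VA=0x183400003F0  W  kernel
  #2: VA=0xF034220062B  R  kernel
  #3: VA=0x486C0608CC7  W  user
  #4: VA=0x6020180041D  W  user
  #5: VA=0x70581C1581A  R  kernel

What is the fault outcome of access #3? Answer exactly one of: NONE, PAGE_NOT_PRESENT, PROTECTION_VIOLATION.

Per-access translation:
#0 VA=0x38101E096CF (w,kernel):
  [0] read 0x3D idx=7: raw=0x40007 flags P=1 W=1 U=1 S=0
  [1] read 0x40 idx=4: raw=0x43007 flags P=1 W=1 U=1 S=0
  [2] read 0x43 idx=15: raw=0x44007 flags P=1 W=1 U=1 S=0
  [3] read 0x44 idx=9: raw=0x46007 flags P=1 W=1 U=1 S=0
  ✓ 0x466CF  — 4 lookups
#1 VA=0x183400003F0 (w,kernel):
  [0] read 0x3D idx=3: raw=0x49007 flags P=1 W=1 U=1 S=0
  [1] read 0x49 idx=13: raw=0x4B087 flags P=1 W=1 U=1 S=1
  ✓ 0x4B3F0 (huge @L1)  — 2 lookups
#2 VA=0xF034220062B (r,kernel):
  [0] read 0x3D idx=30: raw=0x4E007 flags P=1 W=1 U=1 S=0
  [1] read 0x4E idx=13: raw=0x51007 flags P=1 W=1 U=1 S=0
  [2] read 0x51 idx=17: raw=0x55087 flags P=1 W=1 U=1 S=1
  ✓ 0x5562B (huge @L2)  — 3 lookups
#3 VA=0x486C0608CC7 (w,user):
  [0] read 0x3D idx=9: raw=0x57007 flags P=1 W=1 U=1 S=0
  [1] read 0x57 idx=27: raw=0x58007 flags P=1 W=1 U=1 S=0
  [2] read 0x58 idx=3: raw=0x59007 flags P=1 W=1 U=1 S=0
  [3] read 0x59 idx=8: raw=0x5C007 flags P=1 W=1 U=1 S=0
  ✓ 0x5CCC7  — 4 lookups
#4 VA=0x6020180041D (w,user):
  [0] read 0x3D idx=12: raw=0x5E007 flags P=1 W=1 U=1 S=0
  [1] read 0x5E idx=8: raw=0x5F007 flags P=1 W=1 U=1 S=0
  [2] read 0x5F idx=12: raw=0x61007 flags P=1 W=1 U=1 S=0
  [3] read 0x61 idx=0: raw=0x3A002 flags P=0 W=1 U=0 S=0
  ⇒ fault: PAGE_NOT_PRESENT  — 4 lookups
#5 VA=0x70581C1581A (r,kernel):
  [0] read 0x3D idx=14: raw=0x64007 flags P=1 W=1 U=1 S=0
  [1] read 0x64 idx=22: raw=0x65007 flags P=1 W=1 U=1 S=0
  [2] read 0x65 idx=14: raw=0x68007 flags P=1 W=1 U=1 S=0
  [3] read 0x68 idx=21: raw=0x69007 flags P=1 W=1 U=1 S=0
  ✓ 0x6981A  — 4 lookups

Access #3 fault: NONE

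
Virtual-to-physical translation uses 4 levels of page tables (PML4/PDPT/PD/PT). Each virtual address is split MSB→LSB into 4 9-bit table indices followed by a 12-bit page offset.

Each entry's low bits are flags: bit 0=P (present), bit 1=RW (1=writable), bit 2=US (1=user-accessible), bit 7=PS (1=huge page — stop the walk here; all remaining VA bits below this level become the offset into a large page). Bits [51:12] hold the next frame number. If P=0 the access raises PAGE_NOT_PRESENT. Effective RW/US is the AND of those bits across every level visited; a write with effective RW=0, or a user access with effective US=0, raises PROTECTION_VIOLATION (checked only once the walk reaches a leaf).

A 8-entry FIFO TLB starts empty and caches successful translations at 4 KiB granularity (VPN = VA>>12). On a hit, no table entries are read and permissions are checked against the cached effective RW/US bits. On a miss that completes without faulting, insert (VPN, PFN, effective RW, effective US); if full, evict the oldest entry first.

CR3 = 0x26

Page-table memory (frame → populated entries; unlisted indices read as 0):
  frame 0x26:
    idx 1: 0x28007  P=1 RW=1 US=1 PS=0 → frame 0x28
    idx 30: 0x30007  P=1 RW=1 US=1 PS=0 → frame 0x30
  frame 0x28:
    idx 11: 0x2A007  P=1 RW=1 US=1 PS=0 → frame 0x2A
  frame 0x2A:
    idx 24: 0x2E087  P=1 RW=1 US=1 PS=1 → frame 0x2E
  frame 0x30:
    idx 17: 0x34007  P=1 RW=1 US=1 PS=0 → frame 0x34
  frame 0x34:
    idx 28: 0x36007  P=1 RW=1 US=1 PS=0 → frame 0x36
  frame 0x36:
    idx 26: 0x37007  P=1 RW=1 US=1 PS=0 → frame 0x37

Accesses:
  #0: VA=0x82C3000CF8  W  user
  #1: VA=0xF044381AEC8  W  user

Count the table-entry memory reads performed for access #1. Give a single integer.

Trace:
#0 VA=0x82C3000CF8 (w,user):
  L0: frame=0x26 idx=1 entry=0x28007 [P=1 RW=1 US=1 PS=0]
  L1: frame=0x28 idx=11 entry=0x2A007 [P=1 RW=1 US=1 PS=0]
  L2: frame=0x2A idx=24 entry=0x2E087 [P=1 RW=1 US=1 PS=1]
  ⇒ phys 0x2ECF8 (huge @L2)  [3 reads]
#1 VA=0xF044381AEC8 (w,user):
  L0: frame=0x26 idx=30 entry=0x30007 [P=1 RW=1 US=1 PS=0]
  L1: frame=0x30 idx=17 entry=0x34007 [P=1 RW=1 US=1 PS=0]
  L2: frame=0x34 idx=28 entry=0x36007 [P=1 RW=1 US=1 PS=0]
  L3: frame=0x36 idx=26 entry=0x37007 [P=1 RW=1 US=1 PS=0]
  ⇒ phys 0x37EC8  [4 reads]

Entries read for #1: 4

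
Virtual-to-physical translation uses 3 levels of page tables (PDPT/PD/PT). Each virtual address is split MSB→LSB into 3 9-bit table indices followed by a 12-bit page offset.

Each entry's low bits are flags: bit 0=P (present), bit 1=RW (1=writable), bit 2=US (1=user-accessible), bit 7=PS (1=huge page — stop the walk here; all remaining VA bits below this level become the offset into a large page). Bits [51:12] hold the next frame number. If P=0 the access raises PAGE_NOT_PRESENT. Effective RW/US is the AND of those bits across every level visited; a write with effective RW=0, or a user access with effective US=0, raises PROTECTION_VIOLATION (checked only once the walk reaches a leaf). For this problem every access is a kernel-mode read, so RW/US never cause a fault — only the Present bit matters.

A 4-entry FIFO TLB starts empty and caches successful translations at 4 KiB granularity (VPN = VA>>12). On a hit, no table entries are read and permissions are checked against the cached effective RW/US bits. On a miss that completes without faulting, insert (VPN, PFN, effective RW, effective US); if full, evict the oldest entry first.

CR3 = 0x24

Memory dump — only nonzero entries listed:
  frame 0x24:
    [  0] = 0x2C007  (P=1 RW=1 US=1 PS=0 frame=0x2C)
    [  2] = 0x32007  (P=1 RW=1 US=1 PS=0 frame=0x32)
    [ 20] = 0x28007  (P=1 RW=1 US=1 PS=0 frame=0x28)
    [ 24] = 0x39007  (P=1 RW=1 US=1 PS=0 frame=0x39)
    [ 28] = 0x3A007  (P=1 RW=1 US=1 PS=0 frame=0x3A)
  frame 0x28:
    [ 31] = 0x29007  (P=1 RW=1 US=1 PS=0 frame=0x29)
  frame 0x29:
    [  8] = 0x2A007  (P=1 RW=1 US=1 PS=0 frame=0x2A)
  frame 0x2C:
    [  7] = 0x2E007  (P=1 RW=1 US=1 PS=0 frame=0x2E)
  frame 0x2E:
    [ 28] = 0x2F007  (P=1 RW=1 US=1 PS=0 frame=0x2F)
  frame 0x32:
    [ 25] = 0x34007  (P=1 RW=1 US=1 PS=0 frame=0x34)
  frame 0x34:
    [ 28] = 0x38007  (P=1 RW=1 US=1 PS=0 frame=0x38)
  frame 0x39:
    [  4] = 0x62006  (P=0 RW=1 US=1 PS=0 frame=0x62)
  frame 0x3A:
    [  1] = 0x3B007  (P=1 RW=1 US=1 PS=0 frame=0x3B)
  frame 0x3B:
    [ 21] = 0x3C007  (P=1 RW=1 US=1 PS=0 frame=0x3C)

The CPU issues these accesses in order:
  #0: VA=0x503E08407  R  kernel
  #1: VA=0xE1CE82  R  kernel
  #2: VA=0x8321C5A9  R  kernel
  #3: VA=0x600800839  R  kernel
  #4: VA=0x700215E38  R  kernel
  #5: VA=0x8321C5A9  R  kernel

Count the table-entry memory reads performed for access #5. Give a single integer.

Per-access translation:
#0 VA=0x503E08407 (r,kernel):
  L0 @0x24[20] → 0x28007  P=1,RW=1,US=1,PS=0
  L1 @0x28[31] → 0x29007  P=1,RW=1,US=1,PS=0
  L2 @0x29[8] → 0x2A007  P=1,RW=1,US=1,PS=0
  ✓ 0x2A407  — 3 lookups
#1 VA=0xE1CE82 (r,kernel):
  L0 @0x24[0] → 0x2C007  P=1,RW=1,US=1,PS=0
  L1 @0x2C[7] → 0x2E007  P=1,RW=1,US=1,PS=0
  L2 @0x2E[28] → 0x2F007  P=1,RW=1,US=1,PS=0
  ✓ 0x2FE82  — 3 lookups
#2 VA=0x8321C5A9 (r,kernel):
  L0 @0x24[2] → 0x32007  P=1,RW=1,US=1,PS=0
  L1 @0x32[25] → 0x34007  P=1,RW=1,US=1,PS=0
  L2 @0x34[28] → 0x38007  P=1,RW=1,US=1,PS=0
  ✓ 0x385A9  — 3 lookups
#3 VA=0x600800839 (r,kernel):
  L0 @0x24[24] → 0x39007  P=1,RW=1,US=1,PS=0
  L1 @0x39[4] → 0x62006  P=0,RW=1,US=1,PS=0
  ⇒ fault: PAGE_NOT_PRESENT  — 2 lookups
#4 VA=0x700215E38 (r,kernel):
  L0 @0x24[28] → 0x3A007  P=1,RW=1,US=1,PS=0
  L1 @0x3A[1] → 0x3B007  P=1,RW=1,US=1,PS=0
  L2 @0x3B[21] → 0x3C007  P=1,RW=1,US=1,PS=0
  ✓ 0x3CE38  — 3 lookups
#5 VA=0x8321C5A9 (r,kernel):
  TLB hit vpn=0x8321C → PA=0x385A9

Entries read for #5: 0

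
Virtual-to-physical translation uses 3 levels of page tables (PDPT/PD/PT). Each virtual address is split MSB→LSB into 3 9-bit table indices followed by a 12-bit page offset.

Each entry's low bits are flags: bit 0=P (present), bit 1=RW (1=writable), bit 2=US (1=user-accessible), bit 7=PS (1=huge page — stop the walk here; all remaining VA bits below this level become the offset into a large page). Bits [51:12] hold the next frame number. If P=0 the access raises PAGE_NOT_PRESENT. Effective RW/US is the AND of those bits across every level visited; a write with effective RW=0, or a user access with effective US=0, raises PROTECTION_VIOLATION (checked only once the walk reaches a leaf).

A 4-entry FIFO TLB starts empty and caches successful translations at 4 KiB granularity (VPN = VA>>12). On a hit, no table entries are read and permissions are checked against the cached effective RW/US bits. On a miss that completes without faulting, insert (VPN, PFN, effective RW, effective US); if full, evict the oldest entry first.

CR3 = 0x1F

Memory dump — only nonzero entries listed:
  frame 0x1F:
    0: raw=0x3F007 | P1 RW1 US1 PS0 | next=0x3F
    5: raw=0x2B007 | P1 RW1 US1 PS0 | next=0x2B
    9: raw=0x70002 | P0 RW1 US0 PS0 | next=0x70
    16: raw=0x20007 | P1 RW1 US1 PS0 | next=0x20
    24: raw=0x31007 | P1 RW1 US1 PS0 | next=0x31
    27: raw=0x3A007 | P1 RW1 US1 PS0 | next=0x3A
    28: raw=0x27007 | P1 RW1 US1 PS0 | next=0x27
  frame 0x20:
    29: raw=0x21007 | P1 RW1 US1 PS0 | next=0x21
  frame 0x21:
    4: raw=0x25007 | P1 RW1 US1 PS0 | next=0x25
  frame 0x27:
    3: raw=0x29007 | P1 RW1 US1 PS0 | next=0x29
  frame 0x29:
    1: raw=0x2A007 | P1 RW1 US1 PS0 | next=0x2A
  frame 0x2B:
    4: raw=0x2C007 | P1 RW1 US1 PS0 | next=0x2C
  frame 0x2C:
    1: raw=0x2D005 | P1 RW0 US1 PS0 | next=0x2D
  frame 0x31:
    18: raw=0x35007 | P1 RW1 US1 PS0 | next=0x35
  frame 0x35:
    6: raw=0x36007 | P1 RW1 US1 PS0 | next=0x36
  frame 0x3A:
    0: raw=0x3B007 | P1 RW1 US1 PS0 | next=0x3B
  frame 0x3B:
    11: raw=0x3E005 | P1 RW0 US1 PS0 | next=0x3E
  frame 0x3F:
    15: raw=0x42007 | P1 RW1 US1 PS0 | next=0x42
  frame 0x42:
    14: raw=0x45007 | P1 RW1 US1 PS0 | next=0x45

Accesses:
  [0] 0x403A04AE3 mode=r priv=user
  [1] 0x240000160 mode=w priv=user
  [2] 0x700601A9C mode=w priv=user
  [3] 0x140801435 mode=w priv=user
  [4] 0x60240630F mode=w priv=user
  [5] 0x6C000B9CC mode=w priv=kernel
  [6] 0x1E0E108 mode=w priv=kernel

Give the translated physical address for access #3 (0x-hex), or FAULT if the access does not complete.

Trace:
#0 VA=0x403A04AE3 (r,user):
  lvl0: tbl 0x1F, slot 16 ⇒ 0x20007 (P1/RW1/US1/PS0)
  lvl1: tbl 0x20, slot 29 ⇒ 0x21007 (P1/RW1/US1/PS0)
  lvl2: tbl 0x21, slot 4 ⇒ 0x25007 (P1/RW1/US1/PS0)
  ⇒ phys 0x25AE3  [3 reads]
#1 VA=0x240000160 (w,user):
  lvl0: tbl 0x1F, slot 9 ⇒ 0x70002 (P0/RW1/US0/PS0)
  → PAGE_NOT_PRESENT  (1 entries read)
#2 VA=0x700601A9C (w,user):
  lvl0: tbl 0x1F, slot 28 ⇒ 0x27007 (P1/RW1/US1/PS0)
  lvl1: tbl 0x27, slot 3 ⇒ 0x29007 (P1/RW1/US1/PS0)
  lvl2: tbl 0x29, slot 1 ⇒ 0x2A007 (P1/RW1/US1/PS0)
  ⇒ phys 0x2AA9C  [3 reads]
#3 VA=0x140801435 (w,user):
  lvl0: tbl 0x1F, slot 5 ⇒ 0x2B007 (P1/RW1/US1/PS0)
  lvl1: tbl 0x2B, slot 4 ⇒ 0x2C007 (P1/RW1/US1/PS0)
  lvl2: tbl 0x2C, slot 1 ⇒ 0x2D005 (P1/RW0/US1/PS0)
  → PROTECTION_VIOLATION  (3 entries read)
#4 VA=0x60240630F (w,user):
  lvl0: tbl 0x1F, slot 24 ⇒ 0x31007 (P1/RW1/US1/PS0)
  lvl1: tbl 0x31, slot 18 ⇒ 0x35007 (P1/RW1/US1/PS0)
  lvl2: tbl 0x35, slot 6 ⇒ 0x36007 (P1/RW1/US1/PS0)
  ⇒ phys 0x3630F  [3 reads]
#5 VA=0x6C000B9CC (w,kernel):
  lvl0: tbl 0x1F, slot 27 ⇒ 0x3A007 (P1/RW1/US1/PS0)
  lvl1: tbl 0x3A, slot 0 ⇒ 0x3B007 (P1/RW1/US1/PS0)
  lvl2: tbl 0x3B, slot 11 ⇒ 0x3E005 (P1/RW0/US1/PS0)
  → PROTECTION_VIOLATION  (3 entries read)
#6 VA=0x1E0E108 (w,kernel):
  lvl0: tbl 0x1F, slot 0 ⇒ 0x3F007 (P1/RW1/US1/PS0)
  lvl1: tbl 0x3F, slot 15 ⇒ 0x42007 (P1/RW1/US1/PS0)
  lvl2: tbl 0x42, slot 14 ⇒ 0x45007 (P1/RW1/US1/PS0)
  ⇒ phys 0x45108  [3 reads]

Access #3 PA: FAULT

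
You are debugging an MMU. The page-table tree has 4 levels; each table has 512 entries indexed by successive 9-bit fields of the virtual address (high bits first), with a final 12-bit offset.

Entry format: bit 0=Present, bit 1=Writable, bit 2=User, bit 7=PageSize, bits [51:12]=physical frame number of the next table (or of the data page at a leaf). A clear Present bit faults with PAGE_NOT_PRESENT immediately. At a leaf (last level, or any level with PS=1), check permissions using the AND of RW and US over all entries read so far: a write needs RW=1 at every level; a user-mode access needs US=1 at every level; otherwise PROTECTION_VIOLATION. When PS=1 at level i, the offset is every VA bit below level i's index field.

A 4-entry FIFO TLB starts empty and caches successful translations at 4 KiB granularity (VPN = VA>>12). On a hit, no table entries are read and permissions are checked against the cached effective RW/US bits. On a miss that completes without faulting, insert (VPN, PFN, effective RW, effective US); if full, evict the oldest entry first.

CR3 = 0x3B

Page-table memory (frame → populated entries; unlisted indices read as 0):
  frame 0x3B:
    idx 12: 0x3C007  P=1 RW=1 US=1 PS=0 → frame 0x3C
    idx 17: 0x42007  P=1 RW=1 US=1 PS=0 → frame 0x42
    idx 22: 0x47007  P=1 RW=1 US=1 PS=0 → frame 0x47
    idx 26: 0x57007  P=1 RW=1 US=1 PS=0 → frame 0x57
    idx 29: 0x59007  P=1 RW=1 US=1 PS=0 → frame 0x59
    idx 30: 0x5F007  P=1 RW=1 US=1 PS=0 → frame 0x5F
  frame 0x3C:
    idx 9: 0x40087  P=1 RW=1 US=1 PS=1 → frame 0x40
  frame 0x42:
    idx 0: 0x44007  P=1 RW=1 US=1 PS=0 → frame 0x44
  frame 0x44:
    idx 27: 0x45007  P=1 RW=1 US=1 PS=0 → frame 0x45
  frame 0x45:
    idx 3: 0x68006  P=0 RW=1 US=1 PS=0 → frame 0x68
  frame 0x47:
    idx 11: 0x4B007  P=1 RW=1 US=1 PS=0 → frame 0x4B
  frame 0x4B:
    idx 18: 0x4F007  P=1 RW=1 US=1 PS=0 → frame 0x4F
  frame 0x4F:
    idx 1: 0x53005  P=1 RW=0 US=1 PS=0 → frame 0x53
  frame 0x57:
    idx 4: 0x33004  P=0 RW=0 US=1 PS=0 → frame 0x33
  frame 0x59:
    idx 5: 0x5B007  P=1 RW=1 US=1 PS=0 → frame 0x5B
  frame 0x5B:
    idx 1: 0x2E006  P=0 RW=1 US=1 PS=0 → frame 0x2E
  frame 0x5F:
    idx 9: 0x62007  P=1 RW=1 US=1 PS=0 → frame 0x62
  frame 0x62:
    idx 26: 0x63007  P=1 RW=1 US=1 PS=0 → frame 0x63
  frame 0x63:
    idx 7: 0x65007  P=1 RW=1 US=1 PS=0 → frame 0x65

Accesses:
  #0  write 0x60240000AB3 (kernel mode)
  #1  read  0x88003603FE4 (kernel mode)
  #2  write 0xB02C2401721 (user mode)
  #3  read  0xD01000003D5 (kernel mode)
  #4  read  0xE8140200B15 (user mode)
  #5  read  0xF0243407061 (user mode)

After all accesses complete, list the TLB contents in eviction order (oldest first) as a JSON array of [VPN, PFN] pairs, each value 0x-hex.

Walk each access:
#0 VA=0x60240000AB3 (w,kernel):
  lvl0: tbl 0x3B, slot 12 ⇒ 0x3C007 (P1/RW1/US1/PS0)
  lvl1: tbl 0x3C, slot 9 ⇒ 0x40087 (P1/RW1/US1/PS1)
  → PA=0x40AB3 (huge @L1)  (2 entries read)
#1 VA=0x88003603FE4 (r,kernel):
  lvl0: tbl 0x3B, slot 17 ⇒ 0x42007 (P1/RW1/US1/PS0)
  lvl1: tbl 0x42, slot 0 ⇒ 0x44007 (P1/RW1/US1/PS0)
  lvl2: tbl 0x44, slot 27 ⇒ 0x45007 (P1/RW1/US1/PS0)
  lvl3: tbl 0x45, slot 3 ⇒ 0x68006 (P0/RW1/US1/PS0)
  ⇒ fault: PAGE_NOT_PRESENT  — 4 lookups
#2 VA=0xB02C2401721 (w,user):
  lvl0: tbl 0x3B, slot 22 ⇒ 0x47007 (P1/RW1/US1/PS0)
  lvl1: tbl 0x47, slot 11 ⇒ 0x4B007 (P1/RW1/US1/PS0)
  lvl2: tbl 0x4B, slot 18 ⇒ 0x4F007 (P1/RW1/US1/PS0)
  lvl3: tbl 0x4F, slot 1 ⇒ 0x53005 (P1/RW0/US1/PS0)
  ⇒ fault: PROTECTION_VIOLATION  — 4 lookups
#3 VA=0xD01000003D5 (r,kernel):
  lvl0: tbl 0x3B, slot 26 ⇒ 0x57007 (P1/RW1/US1/PS0)
  lvl1: tbl 0x57, slot 4 ⇒ 0x33004 (P0/RW0/US1/PS0)
  ⇒ fault: PAGE_NOT_PRESENT  — 2 lookups
#4 VA=0xE8140200B15 (r,user):
  lvl0: tbl 0x3B, slot 29 ⇒ 0x59007 (P1/RW1/US1/PS0)
  lvl1: tbl 0x59, slot 5 ⇒ 0x5B007 (P1/RW1/US1/PS0)
  lvl2: tbl 0x5B, slot 1 ⇒ 0x2E006 (P0/RW1/US1/PS0)
  ⇒ fault: PAGE_NOT_PRESENT  — 3 lookups
#5 VA=0xF0243407061 (r,user):
  lvl0: tbl 0x3B, slot 30 ⇒ 0x5F007 (P1/RW1/US1/PS0)
  lvl1: tbl 0x5F, slot 9 ⇒ 0x62007 (P1/RW1/US1/PS0)
  lvl2: tbl 0x62, slot 26 ⇒ 0x63007 (P1/RW1/US1/PS0)
  lvl3: tbl 0x63, slot 7 ⇒ 0x65007 (P1/RW1/US1/PS0)
  → PA=0x65061  (4 entries read)

TLB: [["0x60240000", "0x40"], ["0xF0243407", "0x65"]]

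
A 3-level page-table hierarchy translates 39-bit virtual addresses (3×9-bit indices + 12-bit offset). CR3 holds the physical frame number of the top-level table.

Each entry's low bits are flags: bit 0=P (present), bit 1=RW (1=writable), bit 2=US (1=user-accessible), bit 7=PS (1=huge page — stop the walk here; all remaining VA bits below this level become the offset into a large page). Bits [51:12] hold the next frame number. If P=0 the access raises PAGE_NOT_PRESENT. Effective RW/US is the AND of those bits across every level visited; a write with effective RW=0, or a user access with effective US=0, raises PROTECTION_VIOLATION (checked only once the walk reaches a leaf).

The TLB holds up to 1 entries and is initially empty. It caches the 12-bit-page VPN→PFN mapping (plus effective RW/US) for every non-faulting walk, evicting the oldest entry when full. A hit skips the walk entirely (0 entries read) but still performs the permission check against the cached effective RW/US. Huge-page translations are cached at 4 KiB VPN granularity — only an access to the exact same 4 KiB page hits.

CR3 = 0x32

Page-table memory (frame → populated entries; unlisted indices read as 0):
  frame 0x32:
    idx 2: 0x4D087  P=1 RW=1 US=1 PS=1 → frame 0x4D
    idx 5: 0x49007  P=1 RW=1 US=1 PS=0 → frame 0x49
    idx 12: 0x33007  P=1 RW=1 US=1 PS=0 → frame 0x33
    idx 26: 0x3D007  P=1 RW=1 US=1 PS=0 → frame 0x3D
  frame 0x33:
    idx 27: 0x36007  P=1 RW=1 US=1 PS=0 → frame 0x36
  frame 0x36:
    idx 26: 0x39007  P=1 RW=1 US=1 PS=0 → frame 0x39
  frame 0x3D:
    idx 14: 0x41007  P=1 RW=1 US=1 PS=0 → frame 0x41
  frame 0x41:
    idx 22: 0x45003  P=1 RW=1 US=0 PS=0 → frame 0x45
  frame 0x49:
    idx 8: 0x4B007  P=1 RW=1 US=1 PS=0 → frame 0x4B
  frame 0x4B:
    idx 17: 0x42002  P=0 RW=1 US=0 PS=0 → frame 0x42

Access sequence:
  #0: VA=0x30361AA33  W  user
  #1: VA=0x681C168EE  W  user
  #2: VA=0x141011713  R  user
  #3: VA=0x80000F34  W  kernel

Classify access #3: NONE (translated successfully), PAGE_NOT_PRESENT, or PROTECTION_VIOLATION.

Walk each access:
#0 VA=0x30361AA33 (w,user):
  L0 @0x32[12] → 0x33007  P=1,RW=1,US=1,PS=0
  L1 @0x33[27] → 0x36007  P=1,RW=1,US=1,PS=0
  L2 @0x36[26] → 0x39007  P=1,RW=1,US=1,PS=0
  ✓ 0x39A33  — 3 lookups
#1 VA=0x681C168EE (w,user):
  L0 @0x32[26] → 0x3D007  P=1,RW=1,US=1,PS=0
  L1 @0x3D[14] → 0x41007  P=1,RW=1,US=1,PS=0
  L2 @0x41[22] → 0x45003  P=1,RW=1,US=0,PS=0
  → PROTECTION_VIOLATION  (3 entries read)
#2 VA=0x141011713 (r,user):
  L0 @0x32[5] → 0x49007  P=1,RW=1,US=1,PS=0
  L1 @0x49[8] → 0x4B007  P=1,RW=1,US=1,PS=0
  L2 @0x4B[17] → 0x42002  P=0,RW=1,US=0,PS=0
  → PAGE_NOT_PRESENT  (3 entries read)
#3 VA=0x80000F34 (w,kernel):
  L0 @0x32[2] → 0x4D087  P=1,RW=1,US=1,PS=1
  ✓ 0x4DF34 (huge @L0)  — 1 lookups

Access #3 fault: NONE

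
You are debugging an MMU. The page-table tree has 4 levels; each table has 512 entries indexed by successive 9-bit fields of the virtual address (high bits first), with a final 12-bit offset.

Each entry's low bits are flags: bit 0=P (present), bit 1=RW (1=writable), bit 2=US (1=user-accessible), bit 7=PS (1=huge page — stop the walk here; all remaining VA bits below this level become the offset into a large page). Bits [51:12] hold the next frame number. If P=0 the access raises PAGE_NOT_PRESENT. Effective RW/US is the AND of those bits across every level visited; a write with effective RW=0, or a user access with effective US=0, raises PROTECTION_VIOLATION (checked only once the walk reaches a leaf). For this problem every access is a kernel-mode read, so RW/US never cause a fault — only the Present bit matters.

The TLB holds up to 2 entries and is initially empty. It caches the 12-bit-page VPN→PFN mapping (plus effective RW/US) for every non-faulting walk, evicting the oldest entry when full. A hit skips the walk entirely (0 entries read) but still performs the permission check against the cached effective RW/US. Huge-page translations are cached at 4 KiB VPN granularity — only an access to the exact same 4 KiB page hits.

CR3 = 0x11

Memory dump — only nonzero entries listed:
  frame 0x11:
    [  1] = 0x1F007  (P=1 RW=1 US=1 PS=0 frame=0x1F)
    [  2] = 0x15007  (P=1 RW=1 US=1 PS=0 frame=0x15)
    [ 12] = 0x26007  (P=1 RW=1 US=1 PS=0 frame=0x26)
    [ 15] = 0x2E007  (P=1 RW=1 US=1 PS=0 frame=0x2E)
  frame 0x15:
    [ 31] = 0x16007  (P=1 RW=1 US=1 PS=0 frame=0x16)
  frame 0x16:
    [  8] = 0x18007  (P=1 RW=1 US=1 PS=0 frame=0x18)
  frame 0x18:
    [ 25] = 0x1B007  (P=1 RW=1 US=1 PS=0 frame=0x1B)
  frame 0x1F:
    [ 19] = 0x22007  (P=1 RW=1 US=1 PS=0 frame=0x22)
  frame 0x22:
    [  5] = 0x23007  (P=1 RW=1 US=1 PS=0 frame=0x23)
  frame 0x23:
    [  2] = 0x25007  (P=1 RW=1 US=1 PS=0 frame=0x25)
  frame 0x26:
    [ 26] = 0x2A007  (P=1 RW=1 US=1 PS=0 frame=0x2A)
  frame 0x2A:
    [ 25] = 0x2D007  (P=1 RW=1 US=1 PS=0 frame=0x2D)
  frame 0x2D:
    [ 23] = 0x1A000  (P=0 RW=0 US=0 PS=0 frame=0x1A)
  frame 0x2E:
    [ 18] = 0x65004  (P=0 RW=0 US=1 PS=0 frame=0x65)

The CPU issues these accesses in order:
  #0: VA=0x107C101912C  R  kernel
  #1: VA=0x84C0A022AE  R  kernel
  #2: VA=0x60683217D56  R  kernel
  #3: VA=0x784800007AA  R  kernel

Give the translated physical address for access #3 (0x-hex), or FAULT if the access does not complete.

Per-access translation:
#0 VA=0x107C101912C (r,kernel):
  L0 @0x11[2] → 0x15007  P=1,RW=1,US=1,PS=0
  L1 @0x15[31] → 0x16007  P=1,RW=1,US=1,PS=0
  L2 @0x16[8] → 0x18007  P=1,RW=1,US=1,PS=0
  L3 @0x18[25] → 0x1B007  P=1,RW=1,US=1,PS=0
  → PA=0x1B12C  (4 entries read)
#1 VA=0x84C0A022AE (r,kernel):
  L0 @0x11[1] → 0x1F007  P=1,RW=1,US=1,PS=0
  L1 @0x1F[19] → 0x22007  P=1,RW=1,US=1,PS=0
  L2 @0x22[5] → 0x23007  P=1,RW=1,US=1,PS=0
  L3 @0x23[2] → 0x25007  P=1,RW=1,US=1,PS=0
  → PA=0x252AE  (4 entries read)
#2 VA=0x60683217D56 (r,kernel):
  L0 @0x11[12] → 0x26007  P=1,RW=1,US=1,PS=0
  L1 @0x26[26] → 0x2A007  P=1,RW=1,US=1,PS=0
  L2 @0x2A[25] → 0x2D007  P=1,RW=1,US=1,PS=0
  L3 @0x2D[23] → 0x1A000  P=0,RW=0,US=0,PS=0
  ⇒ fault: PAGE_NOT_PRESENT  — 4 lookups
#3 VA=0x784800007AA (r,kernel):
  L0 @0x11[15] → 0x2E007  P=1,RW=1,US=1,PS=0
  L1 @0x2E[18] → 0x65004  P=0,RW=0,US=1,PS=0
  ⇒ fault: PAGE_NOT_PRESENT  — 2 lookups

Access #3 PA: FAULT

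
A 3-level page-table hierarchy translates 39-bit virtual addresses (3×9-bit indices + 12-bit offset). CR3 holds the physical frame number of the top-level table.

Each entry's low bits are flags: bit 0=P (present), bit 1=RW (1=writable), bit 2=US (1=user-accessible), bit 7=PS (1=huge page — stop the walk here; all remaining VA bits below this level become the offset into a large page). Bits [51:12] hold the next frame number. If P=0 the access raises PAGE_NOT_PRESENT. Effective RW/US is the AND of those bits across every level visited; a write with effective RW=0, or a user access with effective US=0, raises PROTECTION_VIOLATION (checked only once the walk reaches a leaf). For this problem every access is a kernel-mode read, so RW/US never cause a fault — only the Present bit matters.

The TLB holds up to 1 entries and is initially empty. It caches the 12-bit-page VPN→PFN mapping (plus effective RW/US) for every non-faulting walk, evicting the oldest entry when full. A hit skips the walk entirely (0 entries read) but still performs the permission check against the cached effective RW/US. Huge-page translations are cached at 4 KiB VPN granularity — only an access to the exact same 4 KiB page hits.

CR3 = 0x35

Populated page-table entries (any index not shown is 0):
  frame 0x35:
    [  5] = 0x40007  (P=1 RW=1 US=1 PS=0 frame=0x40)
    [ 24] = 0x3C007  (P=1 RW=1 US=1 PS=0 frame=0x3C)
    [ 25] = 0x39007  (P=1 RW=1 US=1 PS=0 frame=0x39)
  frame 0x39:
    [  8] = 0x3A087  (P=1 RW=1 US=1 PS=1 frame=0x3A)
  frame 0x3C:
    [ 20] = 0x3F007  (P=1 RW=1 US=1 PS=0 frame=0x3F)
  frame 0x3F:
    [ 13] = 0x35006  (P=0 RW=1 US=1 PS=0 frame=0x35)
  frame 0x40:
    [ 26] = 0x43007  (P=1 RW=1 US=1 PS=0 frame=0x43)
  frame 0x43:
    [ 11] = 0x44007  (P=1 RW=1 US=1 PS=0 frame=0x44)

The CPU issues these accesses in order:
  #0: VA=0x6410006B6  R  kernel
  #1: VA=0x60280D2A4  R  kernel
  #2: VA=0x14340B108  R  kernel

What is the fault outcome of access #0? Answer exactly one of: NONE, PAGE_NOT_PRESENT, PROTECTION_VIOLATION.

Per-access translation:
#0 VA=0x6410006B6 (r,kernel):
  lvl0: tbl 0x35, slot 25 ⇒ 0x39007 (P1/RW1/US1/PS0)
  lvl1: tbl 0x39, slot 8 ⇒ 0x3A087 (P1/RW1/US1/PS1)
  ✓ 0x3A6B6 (huge @L1)  — 2 lookups
#1 VA=0x60280D2A4 (r,kernel):
  lvl0: tbl 0x35, slot 24 ⇒ 0x3C007 (P1/RW1/US1/PS0)
  lvl1: tbl 0x3C, slot 20 ⇒ 0x3F007 (P1/RW1/US1/PS0)
  lvl2: tbl 0x3F, slot 13 ⇒ 0x35006 (P0/RW1/US1/PS0)
  ✗ PAGE_NOT_PRESENT  [3 reads]
#2 VA=0x14340B108 (r,kernel):
  lvl0: tbl 0x35, slot 5 ⇒ 0x40007 (P1/RW1/US1/PS0)
  lvl1: tbl 0x40, slot 26 ⇒ 0x43007 (P1/RW1/US1/PS0)
  lvl2: tbl 0x43, slot 11 ⇒ 0x44007 (P1/RW1/US1/PS0)
  ✓ 0x44108  — 3 lookups

Access #0 fault: NONE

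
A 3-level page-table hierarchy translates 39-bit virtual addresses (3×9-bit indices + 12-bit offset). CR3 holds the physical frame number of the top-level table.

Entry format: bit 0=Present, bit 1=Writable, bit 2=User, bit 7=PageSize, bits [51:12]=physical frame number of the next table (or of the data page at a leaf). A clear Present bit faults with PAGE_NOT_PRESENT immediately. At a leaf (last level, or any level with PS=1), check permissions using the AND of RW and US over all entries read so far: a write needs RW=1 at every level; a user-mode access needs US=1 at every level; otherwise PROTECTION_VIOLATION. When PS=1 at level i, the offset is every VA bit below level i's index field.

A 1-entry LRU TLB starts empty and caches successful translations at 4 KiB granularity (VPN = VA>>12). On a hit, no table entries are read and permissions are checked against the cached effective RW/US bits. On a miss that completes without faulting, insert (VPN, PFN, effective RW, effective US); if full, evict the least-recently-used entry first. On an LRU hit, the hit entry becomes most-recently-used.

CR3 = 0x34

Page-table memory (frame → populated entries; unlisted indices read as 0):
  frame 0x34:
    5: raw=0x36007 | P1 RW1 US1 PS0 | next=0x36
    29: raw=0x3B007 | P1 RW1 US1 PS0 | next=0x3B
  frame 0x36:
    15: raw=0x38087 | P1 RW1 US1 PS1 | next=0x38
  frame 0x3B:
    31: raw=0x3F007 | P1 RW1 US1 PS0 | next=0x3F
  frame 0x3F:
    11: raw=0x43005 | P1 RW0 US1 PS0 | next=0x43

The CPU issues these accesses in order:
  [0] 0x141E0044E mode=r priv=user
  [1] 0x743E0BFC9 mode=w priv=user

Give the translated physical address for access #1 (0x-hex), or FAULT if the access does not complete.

Per-access translation:
#0 VA=0x141E0044E (r,user):
  L0: frame=0x34 idx=5 entry=0x36007 [P=1 RW=1 US=1 PS=0]
  L1: frame=0x36 idx=15 entry=0x38087 [P=1 RW=1 US=1 PS=1]
  ✓ 0x3844E (huge @L1)  — 2 lookups
#1 VA=0x743E0BFC9 (w,user):
  L0: frame=0x34 idx=29 entry=0x3B007 [P=1 RW=1 US=1 PS=0]
  L1: frame=0x3B idx=31 entry=0x3F007 [P=1 RW=1 US=1 PS=0]
  L2: frame=0x3F idx=11 entry=0x43005 [P=1 RW=0 US=1 PS=0]
  ✗ PROTECTION_VIOLATION  [3 reads]

Access #1 PA: FAULT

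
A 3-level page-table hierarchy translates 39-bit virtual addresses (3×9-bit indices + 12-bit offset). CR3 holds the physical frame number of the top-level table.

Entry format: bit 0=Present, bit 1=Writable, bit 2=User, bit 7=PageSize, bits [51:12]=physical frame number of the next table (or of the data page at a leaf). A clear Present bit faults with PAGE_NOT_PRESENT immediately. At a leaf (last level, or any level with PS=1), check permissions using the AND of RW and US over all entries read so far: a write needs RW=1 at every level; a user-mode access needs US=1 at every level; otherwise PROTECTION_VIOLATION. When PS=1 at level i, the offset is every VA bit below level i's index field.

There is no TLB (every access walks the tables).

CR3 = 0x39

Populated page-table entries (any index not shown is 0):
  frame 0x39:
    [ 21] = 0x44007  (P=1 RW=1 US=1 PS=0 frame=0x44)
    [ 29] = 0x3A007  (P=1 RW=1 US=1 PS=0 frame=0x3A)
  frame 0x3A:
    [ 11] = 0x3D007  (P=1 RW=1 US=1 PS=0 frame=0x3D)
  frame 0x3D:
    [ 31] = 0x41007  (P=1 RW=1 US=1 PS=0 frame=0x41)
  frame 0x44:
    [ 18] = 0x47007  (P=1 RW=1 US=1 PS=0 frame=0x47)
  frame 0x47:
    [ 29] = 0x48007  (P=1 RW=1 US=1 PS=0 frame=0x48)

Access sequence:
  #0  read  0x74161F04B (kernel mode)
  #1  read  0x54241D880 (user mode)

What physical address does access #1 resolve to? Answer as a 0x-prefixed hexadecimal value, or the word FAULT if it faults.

Walk each access:
#0 VA=0x74161F04B (r,kernel):
  L0: frame=0x39 idx=29 entry=0x3A007 [P=1 RW=1 US=1 PS=0]
  L1: frame=0x3A idx=11 entry=0x3D007 [P=1 RW=1 US=1 PS=0]
  L2: frame=0x3D idx=31 entry=0x41007 [P=1 RW=1 US=1 PS=0]
  ⇒ phys 0x4104B  [3 reads]
#1 VA=0x54241D880 (r,user):
  L0: frame=0x39 idx=21 entry=0x44007 [P=1 RW=1 US=1 PS=0]
  L1: frame=0x44 idx=18 entry=0x47007 [P=1 RW=1 US=1 PS=0]
  L2: frame=0x47 idx=29 entry=0x48007 [P=1 RW=1 US=1 PS=0]
  ⇒ phys 0x48880  [3 reads]

Access #1 PA: 0x48880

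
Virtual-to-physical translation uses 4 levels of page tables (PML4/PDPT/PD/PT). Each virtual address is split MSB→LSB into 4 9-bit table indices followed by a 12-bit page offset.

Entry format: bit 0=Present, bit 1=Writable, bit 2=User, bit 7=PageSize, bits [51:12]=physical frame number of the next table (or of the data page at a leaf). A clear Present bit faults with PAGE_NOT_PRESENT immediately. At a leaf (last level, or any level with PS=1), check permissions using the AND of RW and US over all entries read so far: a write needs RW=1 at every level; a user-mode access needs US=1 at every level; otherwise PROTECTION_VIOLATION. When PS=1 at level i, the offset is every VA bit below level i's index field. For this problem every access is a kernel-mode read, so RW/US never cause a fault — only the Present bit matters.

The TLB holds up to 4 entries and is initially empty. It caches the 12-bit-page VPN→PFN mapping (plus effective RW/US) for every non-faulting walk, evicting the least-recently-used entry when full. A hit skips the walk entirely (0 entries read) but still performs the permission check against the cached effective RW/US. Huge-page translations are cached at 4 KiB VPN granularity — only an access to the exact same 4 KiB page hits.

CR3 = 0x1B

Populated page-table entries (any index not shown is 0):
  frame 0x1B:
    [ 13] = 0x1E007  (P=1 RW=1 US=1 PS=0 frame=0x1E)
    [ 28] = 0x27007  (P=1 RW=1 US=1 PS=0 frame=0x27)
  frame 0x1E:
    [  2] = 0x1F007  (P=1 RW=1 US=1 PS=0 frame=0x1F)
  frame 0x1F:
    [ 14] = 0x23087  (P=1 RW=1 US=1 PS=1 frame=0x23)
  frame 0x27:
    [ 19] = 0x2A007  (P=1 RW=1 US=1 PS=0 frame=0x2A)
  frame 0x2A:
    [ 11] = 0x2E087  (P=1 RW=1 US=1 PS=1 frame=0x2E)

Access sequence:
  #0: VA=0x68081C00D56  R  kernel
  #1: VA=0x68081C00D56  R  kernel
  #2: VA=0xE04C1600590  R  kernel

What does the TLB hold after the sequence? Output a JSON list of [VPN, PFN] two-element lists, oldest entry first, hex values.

Per-access translation:
#0 VA=0x68081C00D56 (r,kernel):
  L0: frame=0x1B idx=13 entry=0x1E007 [P=1 RW=1 US=1 PS=0]
  L1: frame=0x1E idx=2 entry=0x1F007 [P=1 RW=1 US=1 PS=0]
  L2: frame=0x1F idx=14 entry=0x23087 [P=1 RW=1 US=1 PS=1]
  → PA=0x23D56 (huge @L2)  (3 entries read)
#1 VA=0x68081C00D56 (r,kernel):
  TLB hit vpn=0x68081C00 → PA=0x23D56
#2 VA=0xE04C1600590 (r,kernel):
  L0: frame=0x1B idx=28 entry=0x27007 [P=1 RW=1 US=1 PS=0]
  L1: frame=0x27 idx=19 entry=0x2A007 [P=1 RW=1 US=1 PS=0]
  L2: frame=0x2A idx=11 entry=0x2E087 [P=1 RW=1 US=1 PS=1]
  → PA=0x2E590 (huge @L2)  (3 entries read)

TLB: [["0x68081C00", "0x23"], ["0xE04C1600", "0x2E"]]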